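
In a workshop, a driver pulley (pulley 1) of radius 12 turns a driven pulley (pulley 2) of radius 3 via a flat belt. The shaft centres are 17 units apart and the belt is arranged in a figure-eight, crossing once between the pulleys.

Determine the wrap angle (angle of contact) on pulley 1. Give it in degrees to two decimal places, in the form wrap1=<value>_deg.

crossed belt: β = asin((r1+r2)/C) = asin(15/17) = 61.9275°
wrap1 = wrap2 = π + 2β = 303.8550°

wrap1=303.86_deg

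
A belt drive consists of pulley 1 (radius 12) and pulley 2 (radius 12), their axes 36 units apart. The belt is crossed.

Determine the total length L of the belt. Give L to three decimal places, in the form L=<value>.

crossed belt: β = asin((r1+r2)/C) = asin(24/36) = 41.8103°
wrap1 = wrap2 = π + 2β = 263.6206°
tangent length = C·cosβ = 26.8328
L = (r1+r2)·wrap + 2·C·cosβ = 24·4.6010 + 2·26.8328 = 164.0908

L=164.091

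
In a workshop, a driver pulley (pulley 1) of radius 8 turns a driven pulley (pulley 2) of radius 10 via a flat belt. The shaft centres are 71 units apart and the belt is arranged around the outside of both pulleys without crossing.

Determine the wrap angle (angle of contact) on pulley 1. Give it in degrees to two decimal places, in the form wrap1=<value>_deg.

wrap1=176.77_deg

open belt: β = asin((r2−r1)/C) = asin(2/71) = 1.6142°
wrap1 = π − 2β = 176.7716°
wrap2 = π + 2β = 183.2284°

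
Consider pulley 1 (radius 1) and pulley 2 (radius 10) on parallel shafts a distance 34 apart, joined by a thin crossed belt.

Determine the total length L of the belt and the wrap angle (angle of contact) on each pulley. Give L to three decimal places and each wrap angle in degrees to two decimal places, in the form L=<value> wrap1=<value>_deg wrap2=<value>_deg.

L=106.148 wrap1=217.75_deg wrap2=217.75_deg

crossed belt: β = asin((r1+r2)/C) = asin(11/34) = 18.8765°
wrap1 = wrap2 = π + 2β = 217.7530°
tangent length = C·cosβ = 32.1714
L = (r1+r2)·wrap + 2·C·cosβ = 11·3.8005 + 2·32.1714 = 106.1484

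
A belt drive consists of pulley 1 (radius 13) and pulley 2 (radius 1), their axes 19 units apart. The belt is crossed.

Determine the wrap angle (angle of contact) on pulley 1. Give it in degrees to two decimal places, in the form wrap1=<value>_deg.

crossed belt: β = asin((r1+r2)/C) = asin(14/19) = 47.4631°
wrap1 = wrap2 = π + 2β = 274.9262°

wrap1=274.93_deg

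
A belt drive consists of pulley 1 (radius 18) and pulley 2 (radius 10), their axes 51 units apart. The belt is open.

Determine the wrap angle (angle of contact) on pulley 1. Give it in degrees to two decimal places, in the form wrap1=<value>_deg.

wrap1=198.05_deg

open belt: β = asin((r2−r1)/C) = asin(-8/51) = -9.0248°
wrap1 = π − 2β = 198.0497°
wrap2 = π + 2β = 161.9503°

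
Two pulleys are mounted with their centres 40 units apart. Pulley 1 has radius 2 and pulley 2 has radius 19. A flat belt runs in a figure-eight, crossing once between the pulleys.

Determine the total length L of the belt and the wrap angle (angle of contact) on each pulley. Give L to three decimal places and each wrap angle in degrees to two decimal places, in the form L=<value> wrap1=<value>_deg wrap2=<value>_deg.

L=157.276 wrap1=243.34_deg wrap2=243.34_deg

crossed belt: β = asin((r1+r2)/C) = asin(21/40) = 31.6682°
wrap1 = wrap2 = π + 2β = 243.3365°
tangent length = C·cosβ = 34.0441
L = (r1+r2)·wrap + 2·C·cosβ = 21·4.2470 + 2·34.0441 = 157.2757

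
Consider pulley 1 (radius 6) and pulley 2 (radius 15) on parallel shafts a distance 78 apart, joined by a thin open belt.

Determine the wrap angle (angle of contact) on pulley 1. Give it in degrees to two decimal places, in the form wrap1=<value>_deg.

open belt: β = asin((r2−r1)/C) = asin(9/78) = 6.6258°
wrap1 = π − 2β = 166.7484°
wrap2 = π + 2β = 193.2516°

wrap1=166.75_deg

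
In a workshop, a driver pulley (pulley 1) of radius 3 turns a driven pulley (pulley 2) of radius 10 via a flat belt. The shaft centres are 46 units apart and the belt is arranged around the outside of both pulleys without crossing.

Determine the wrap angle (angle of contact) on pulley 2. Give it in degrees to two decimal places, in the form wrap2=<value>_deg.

wrap2=197.51_deg

open belt: β = asin((r2−r1)/C) = asin(7/46) = 8.7529°
wrap1 = π − 2β = 162.4941°
wrap2 = π + 2β = 197.5059°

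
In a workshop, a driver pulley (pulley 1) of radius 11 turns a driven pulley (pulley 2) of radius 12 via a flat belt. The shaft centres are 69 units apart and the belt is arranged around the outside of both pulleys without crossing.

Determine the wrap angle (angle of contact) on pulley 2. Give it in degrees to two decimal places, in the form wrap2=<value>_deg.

wrap2=181.66_deg

open belt: β = asin((r2−r1)/C) = asin(1/69) = 0.8304°
wrap1 = π − 2β = 178.3392°
wrap2 = π + 2β = 181.6608°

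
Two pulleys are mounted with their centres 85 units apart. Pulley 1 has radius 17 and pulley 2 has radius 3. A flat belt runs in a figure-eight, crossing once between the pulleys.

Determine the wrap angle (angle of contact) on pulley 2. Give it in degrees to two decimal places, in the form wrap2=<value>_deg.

wrap2=207.22_deg

crossed belt: β = asin((r1+r2)/C) = asin(20/85) = 13.6090°
wrap1 = wrap2 = π + 2β = 207.2179°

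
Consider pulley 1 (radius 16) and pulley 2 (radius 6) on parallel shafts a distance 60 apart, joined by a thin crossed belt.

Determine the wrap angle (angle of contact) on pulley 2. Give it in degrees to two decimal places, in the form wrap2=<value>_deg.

wrap2=223.02_deg

crossed belt: β = asin((r1+r2)/C) = asin(22/60) = 21.5102°
wrap1 = wrap2 = π + 2β = 223.0204°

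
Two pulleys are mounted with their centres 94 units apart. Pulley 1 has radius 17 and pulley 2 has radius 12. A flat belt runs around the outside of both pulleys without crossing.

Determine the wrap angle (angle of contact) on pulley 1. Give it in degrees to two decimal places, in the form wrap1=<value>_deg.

open belt: β = asin((r2−r1)/C) = asin(-5/94) = -3.0491°
wrap1 = π − 2β = 186.0982°
wrap2 = π + 2β = 173.9018°

wrap1=186.10_deg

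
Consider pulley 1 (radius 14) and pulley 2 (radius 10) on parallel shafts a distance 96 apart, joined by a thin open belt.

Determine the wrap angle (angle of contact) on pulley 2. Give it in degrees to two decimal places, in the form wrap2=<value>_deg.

wrap2=175.22_deg

open belt: β = asin((r2−r1)/C) = asin(-4/96) = -2.3880°
wrap1 = π − 2β = 184.7760°
wrap2 = π + 2β = 175.2240°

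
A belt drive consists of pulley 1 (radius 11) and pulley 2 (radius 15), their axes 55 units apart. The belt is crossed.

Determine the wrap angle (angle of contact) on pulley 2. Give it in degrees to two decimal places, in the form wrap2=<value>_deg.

wrap2=236.42_deg

crossed belt: β = asin((r1+r2)/C) = asin(26/55) = 28.2115°
wrap1 = wrap2 = π + 2β = 236.4230°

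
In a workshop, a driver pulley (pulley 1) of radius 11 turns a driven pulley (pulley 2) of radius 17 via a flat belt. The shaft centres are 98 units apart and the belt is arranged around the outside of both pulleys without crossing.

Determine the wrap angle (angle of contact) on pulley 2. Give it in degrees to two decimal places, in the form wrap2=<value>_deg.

open belt: β = asin((r2−r1)/C) = asin(6/98) = 3.5101°
wrap1 = π − 2β = 172.9798°
wrap2 = π + 2β = 187.0202°

wrap2=187.02_deg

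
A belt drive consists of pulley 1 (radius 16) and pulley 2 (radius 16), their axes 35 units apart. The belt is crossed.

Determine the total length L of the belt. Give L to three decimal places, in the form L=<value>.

L=202.725

crossed belt: β = asin((r1+r2)/C) = asin(32/35) = 66.1045°
wrap1 = wrap2 = π + 2β = 312.2090°
tangent length = C·cosβ = 14.1774
L = (r1+r2)·wrap + 2·C·cosβ = 32·5.4491 + 2·14.1774 = 202.7253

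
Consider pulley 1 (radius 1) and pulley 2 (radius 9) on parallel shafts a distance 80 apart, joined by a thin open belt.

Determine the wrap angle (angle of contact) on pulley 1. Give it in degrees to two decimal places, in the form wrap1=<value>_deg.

open belt: β = asin((r2−r1)/C) = asin(8/80) = 5.7392°
wrap1 = π − 2β = 168.5217°
wrap2 = π + 2β = 191.4783°

wrap1=168.52_deg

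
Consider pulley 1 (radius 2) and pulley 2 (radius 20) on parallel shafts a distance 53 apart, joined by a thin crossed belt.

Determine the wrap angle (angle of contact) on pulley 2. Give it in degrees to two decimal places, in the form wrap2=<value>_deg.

wrap2=229.05_deg

crossed belt: β = asin((r1+r2)/C) = asin(22/53) = 24.5253°
wrap1 = wrap2 = π + 2β = 229.0505°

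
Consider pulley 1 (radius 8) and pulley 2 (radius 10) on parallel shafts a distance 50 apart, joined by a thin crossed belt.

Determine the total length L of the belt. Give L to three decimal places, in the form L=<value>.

L=163.102

crossed belt: β = asin((r1+r2)/C) = asin(18/50) = 21.1002°
wrap1 = wrap2 = π + 2β = 222.2004°
tangent length = C·cosβ = 46.6476
L = (r1+r2)·wrap + 2·C·cosβ = 18·3.8781 + 2·46.6476 = 163.1015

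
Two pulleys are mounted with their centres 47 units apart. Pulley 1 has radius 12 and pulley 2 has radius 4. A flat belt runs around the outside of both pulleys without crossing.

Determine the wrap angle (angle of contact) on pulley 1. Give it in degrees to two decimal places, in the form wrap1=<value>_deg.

open belt: β = asin((r2−r1)/C) = asin(-8/47) = -9.8002°
wrap1 = π − 2β = 199.6004°
wrap2 = π + 2β = 160.3996°

wrap1=199.60_deg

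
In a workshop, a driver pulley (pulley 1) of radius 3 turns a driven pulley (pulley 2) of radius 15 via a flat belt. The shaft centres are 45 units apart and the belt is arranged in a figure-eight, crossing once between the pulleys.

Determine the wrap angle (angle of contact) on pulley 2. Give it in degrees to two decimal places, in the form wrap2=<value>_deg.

wrap2=227.16_deg

crossed belt: β = asin((r1+r2)/C) = asin(18/45) = 23.5782°
wrap1 = wrap2 = π + 2β = 227.1564°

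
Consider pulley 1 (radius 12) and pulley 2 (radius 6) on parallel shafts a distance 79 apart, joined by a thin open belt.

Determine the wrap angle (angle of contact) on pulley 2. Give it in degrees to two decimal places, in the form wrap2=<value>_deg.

wrap2=171.29_deg

open belt: β = asin((r2−r1)/C) = asin(-6/79) = -4.3558°
wrap1 = π − 2β = 188.7115°
wrap2 = π + 2β = 171.2885°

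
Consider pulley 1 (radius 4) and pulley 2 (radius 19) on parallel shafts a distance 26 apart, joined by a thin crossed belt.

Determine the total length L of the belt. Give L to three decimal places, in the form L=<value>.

crossed belt: β = asin((r1+r2)/C) = asin(23/26) = 62.2042°
wrap1 = wrap2 = π + 2β = 304.4085°
tangent length = C·cosβ = 12.1244
L = (r1+r2)·wrap + 2·C·cosβ = 23·5.3129 + 2·12.1244 = 146.4461

L=146.446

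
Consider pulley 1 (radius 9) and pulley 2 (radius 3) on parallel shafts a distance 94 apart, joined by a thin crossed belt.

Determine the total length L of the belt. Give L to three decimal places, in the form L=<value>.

crossed belt: β = asin((r1+r2)/C) = asin(12/94) = 7.3344°
wrap1 = wrap2 = π + 2β = 194.6687°
tangent length = C·cosβ = 93.2309
L = (r1+r2)·wrap + 2·C·cosβ = 12·3.3976 + 2·93.2309 = 227.2331

L=227.233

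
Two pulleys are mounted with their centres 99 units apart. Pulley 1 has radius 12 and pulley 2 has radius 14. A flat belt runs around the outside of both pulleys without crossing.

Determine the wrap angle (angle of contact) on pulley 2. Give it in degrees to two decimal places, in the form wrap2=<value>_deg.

open belt: β = asin((r2−r1)/C) = asin(2/99) = 1.1576°
wrap1 = π − 2β = 177.6849°
wrap2 = π + 2β = 182.3151°

wrap2=182.32_deg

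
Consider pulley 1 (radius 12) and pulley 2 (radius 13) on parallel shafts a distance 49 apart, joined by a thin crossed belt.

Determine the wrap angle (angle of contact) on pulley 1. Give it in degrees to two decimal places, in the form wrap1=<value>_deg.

wrap1=241.35_deg

crossed belt: β = asin((r1+r2)/C) = asin(25/49) = 30.6774°
wrap1 = wrap2 = π + 2β = 241.3548°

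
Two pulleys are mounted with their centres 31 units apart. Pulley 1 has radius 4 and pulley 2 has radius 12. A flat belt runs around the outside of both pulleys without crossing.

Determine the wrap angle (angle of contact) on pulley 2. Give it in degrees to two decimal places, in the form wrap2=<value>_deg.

open belt: β = asin((r2−r1)/C) = asin(8/31) = 14.9552°
wrap1 = π − 2β = 150.0895°
wrap2 = π + 2β = 209.9105°

wrap2=209.91_deg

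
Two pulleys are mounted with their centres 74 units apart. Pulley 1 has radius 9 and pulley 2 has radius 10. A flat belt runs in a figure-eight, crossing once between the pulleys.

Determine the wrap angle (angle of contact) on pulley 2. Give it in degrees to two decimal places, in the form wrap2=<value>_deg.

wrap2=209.76_deg

crossed belt: β = asin((r1+r2)/C) = asin(19/74) = 14.8777°
wrap1 = wrap2 = π + 2β = 209.7554°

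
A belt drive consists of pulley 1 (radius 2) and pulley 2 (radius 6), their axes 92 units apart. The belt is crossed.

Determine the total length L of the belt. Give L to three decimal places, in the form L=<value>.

crossed belt: β = asin((r1+r2)/C) = asin(8/92) = 4.9885°
wrap1 = wrap2 = π + 2β = 189.9771°
tangent length = C·cosβ = 91.6515
L = (r1+r2)·wrap + 2·C·cosβ = 8·3.3157 + 2·91.6515 = 209.8288

L=209.829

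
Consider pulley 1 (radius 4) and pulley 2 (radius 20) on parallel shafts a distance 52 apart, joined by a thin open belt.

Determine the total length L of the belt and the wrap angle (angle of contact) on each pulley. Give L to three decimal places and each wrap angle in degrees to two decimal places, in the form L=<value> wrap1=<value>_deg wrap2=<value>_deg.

L=184.361 wrap1=144.16_deg wrap2=215.84_deg

open belt: β = asin((r2−r1)/C) = asin(16/52) = 17.9202°
wrap1 = π − 2β = 144.1596°
wrap2 = π + 2β = 215.8404°
tangent length = C·cosβ = 49.4773
L = r1·wrap1 + r2·wrap2 + 2·C·cosβ = 4·2.5161 + 20·3.7671 + 2·49.4773 = 184.3613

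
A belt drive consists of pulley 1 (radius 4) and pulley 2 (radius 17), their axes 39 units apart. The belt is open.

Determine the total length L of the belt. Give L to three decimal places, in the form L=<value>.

open belt: β = asin((r2−r1)/C) = asin(13/39) = 19.4712°
wrap1 = π − 2β = 141.0576°
wrap2 = π + 2β = 218.9424°
tangent length = C·cosβ = 36.7696
L = r1·wrap1 + r2·wrap2 + 2·C·cosβ = 4·2.4619 + 17·3.8213 + 2·36.7696 = 148.3483

L=148.348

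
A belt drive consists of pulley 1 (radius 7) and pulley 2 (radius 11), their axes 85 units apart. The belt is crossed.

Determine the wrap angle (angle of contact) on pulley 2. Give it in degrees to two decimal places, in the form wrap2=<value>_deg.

crossed belt: β = asin((r1+r2)/C) = asin(18/85) = 12.2258°
wrap1 = wrap2 = π + 2β = 204.4516°

wrap2=204.45_deg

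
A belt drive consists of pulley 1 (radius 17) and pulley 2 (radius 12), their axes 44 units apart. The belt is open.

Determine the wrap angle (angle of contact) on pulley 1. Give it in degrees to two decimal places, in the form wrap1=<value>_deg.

wrap1=193.05_deg

open belt: β = asin((r2−r1)/C) = asin(-5/44) = -6.5250°
wrap1 = π − 2β = 193.0500°
wrap2 = π + 2β = 166.9500°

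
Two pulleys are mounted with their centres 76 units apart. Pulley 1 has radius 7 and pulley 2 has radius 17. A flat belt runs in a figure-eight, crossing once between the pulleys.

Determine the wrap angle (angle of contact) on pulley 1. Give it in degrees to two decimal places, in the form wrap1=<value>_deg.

crossed belt: β = asin((r1+r2)/C) = asin(24/76) = 18.4085°
wrap1 = wrap2 = π + 2β = 216.8170°

wrap1=216.82_deg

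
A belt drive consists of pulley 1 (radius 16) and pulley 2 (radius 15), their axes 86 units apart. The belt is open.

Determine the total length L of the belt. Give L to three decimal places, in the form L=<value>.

L=269.401

open belt: β = asin((r2−r1)/C) = asin(-1/86) = -0.6662°
wrap1 = π − 2β = 181.3325°
wrap2 = π + 2β = 178.6675°
tangent length = C·cosβ = 85.9942
L = r1·wrap1 + r2·wrap2 + 2·C·cosβ = 16·3.1648 + 15·3.1183 + 2·85.9942 = 269.4010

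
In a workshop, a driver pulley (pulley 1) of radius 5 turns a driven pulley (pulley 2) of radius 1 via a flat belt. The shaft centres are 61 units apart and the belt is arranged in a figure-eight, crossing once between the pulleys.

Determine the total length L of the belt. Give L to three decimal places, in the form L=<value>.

L=141.440

crossed belt: β = asin((r1+r2)/C) = asin(6/61) = 5.6448°
wrap1 = wrap2 = π + 2β = 191.2896°
tangent length = C·cosβ = 60.7042
L = (r1+r2)·wrap + 2·C·cosβ = 6·3.3386 + 2·60.7042 = 141.4402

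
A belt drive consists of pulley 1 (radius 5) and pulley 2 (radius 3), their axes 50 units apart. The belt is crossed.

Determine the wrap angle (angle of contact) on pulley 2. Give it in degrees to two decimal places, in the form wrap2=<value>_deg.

wrap2=198.41_deg

crossed belt: β = asin((r1+r2)/C) = asin(8/50) = 9.2069°
wrap1 = wrap2 = π + 2β = 198.4138°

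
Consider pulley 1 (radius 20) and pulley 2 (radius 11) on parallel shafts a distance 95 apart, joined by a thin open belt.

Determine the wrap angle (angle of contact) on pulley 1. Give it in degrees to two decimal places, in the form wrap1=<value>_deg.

wrap1=190.87_deg

open belt: β = asin((r2−r1)/C) = asin(-9/95) = -5.4362°
wrap1 = π − 2β = 190.8723°
wrap2 = π + 2β = 169.1277°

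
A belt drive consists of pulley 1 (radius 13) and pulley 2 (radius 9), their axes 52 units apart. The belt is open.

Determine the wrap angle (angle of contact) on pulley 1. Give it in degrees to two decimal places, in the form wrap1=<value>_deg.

open belt: β = asin((r2−r1)/C) = asin(-4/52) = -4.4117°
wrap1 = π − 2β = 188.8235°
wrap2 = π + 2β = 171.1765°

wrap1=188.82_deg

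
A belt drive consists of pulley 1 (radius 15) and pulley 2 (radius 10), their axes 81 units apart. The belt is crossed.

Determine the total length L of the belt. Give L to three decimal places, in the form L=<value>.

crossed belt: β = asin((r1+r2)/C) = asin(25/81) = 17.9774°
wrap1 = wrap2 = π + 2β = 215.9548°
tangent length = C·cosβ = 77.0454
L = (r1+r2)·wrap + 2·C·cosβ = 25·3.7691 + 2·77.0454 = 248.3189

L=248.319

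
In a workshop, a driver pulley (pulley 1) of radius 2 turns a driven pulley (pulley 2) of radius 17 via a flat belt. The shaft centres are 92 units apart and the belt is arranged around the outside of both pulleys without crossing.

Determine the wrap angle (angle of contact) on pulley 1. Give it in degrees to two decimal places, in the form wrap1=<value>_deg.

open belt: β = asin((r2−r1)/C) = asin(15/92) = 9.3836°
wrap1 = π − 2β = 161.2328°
wrap2 = π + 2β = 198.7672°

wrap1=161.23_deg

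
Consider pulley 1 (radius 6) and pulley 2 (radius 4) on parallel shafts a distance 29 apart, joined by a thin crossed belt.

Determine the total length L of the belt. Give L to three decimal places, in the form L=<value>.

L=92.900

crossed belt: β = asin((r1+r2)/C) = asin(10/29) = 20.1713°
wrap1 = wrap2 = π + 2β = 220.3425°
tangent length = C·cosβ = 27.2213
L = (r1+r2)·wrap + 2·C·cosβ = 10·3.8457 + 2·27.2213 = 92.8997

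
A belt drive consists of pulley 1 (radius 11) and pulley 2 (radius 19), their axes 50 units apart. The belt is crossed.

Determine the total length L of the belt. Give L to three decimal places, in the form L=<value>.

crossed belt: β = asin((r1+r2)/C) = asin(30/50) = 36.8699°
wrap1 = wrap2 = π + 2β = 253.7398°
tangent length = C·cosβ = 40.0000
L = (r1+r2)·wrap + 2·C·cosβ = 30·4.4286 + 2·40.0000 = 212.8578

L=212.858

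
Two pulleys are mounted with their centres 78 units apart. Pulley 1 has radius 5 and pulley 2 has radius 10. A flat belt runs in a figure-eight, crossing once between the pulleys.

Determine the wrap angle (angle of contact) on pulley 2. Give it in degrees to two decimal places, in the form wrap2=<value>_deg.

crossed belt: β = asin((r1+r2)/C) = asin(15/78) = 11.0875°
wrap1 = wrap2 = π + 2β = 202.1750°

wrap2=202.17_deg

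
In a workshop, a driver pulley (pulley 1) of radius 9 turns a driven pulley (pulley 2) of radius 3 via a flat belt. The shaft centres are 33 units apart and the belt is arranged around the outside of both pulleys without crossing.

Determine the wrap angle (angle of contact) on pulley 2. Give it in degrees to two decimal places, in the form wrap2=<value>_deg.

wrap2=159.05_deg

open belt: β = asin((r2−r1)/C) = asin(-6/33) = -10.4757°
wrap1 = π − 2β = 200.9514°
wrap2 = π + 2β = 159.0486°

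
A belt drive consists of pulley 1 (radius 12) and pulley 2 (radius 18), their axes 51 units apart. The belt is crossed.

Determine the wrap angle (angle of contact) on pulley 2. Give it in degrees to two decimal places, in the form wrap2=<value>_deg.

crossed belt: β = asin((r1+r2)/C) = asin(30/51) = 36.0319°
wrap1 = wrap2 = π + 2β = 252.0638°

wrap2=252.06_deg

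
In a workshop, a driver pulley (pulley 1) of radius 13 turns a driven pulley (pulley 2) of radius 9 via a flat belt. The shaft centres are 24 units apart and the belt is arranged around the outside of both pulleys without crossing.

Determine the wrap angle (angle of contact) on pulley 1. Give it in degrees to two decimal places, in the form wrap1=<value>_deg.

wrap1=199.19_deg

open belt: β = asin((r2−r1)/C) = asin(-4/24) = -9.5941°
wrap1 = π − 2β = 199.1881°
wrap2 = π + 2β = 160.8119°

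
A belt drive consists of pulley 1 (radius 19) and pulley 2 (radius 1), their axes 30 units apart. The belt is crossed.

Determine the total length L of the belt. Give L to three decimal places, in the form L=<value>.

crossed belt: β = asin((r1+r2)/C) = asin(20/30) = 41.8103°
wrap1 = wrap2 = π + 2β = 263.6206°
tangent length = C·cosβ = 22.3607
L = (r1+r2)·wrap + 2·C·cosβ = 20·4.6010 + 2·22.3607 = 136.7423

L=136.742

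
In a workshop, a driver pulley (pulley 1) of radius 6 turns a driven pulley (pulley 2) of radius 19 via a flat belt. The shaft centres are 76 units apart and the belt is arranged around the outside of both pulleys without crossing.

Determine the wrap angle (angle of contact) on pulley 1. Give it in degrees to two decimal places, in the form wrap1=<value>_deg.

wrap1=160.30_deg

open belt: β = asin((r2−r1)/C) = asin(13/76) = 9.8490°
wrap1 = π − 2β = 160.3019°
wrap2 = π + 2β = 199.6981°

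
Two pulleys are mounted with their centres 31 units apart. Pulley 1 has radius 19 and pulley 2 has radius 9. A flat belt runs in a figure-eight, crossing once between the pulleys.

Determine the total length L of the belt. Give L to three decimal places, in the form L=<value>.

L=177.698

crossed belt: β = asin((r1+r2)/C) = asin(28/31) = 64.5854°
wrap1 = wrap2 = π + 2β = 309.1708°
tangent length = C·cosβ = 13.3041
L = (r1+r2)·wrap + 2·C·cosβ = 28·5.3960 + 2·13.3041 = 177.6976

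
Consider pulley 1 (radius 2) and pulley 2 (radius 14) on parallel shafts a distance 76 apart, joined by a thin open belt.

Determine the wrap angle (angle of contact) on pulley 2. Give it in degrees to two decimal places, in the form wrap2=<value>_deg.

wrap2=198.17_deg

open belt: β = asin((r2−r1)/C) = asin(12/76) = 9.0847°
wrap1 = π − 2β = 161.8306°
wrap2 = π + 2β = 198.1694°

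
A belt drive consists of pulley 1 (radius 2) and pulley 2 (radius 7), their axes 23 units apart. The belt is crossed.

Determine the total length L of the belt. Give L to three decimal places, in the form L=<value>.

crossed belt: β = asin((r1+r2)/C) = asin(9/23) = 23.0357°
wrap1 = wrap2 = π + 2β = 226.0714°
tangent length = C·cosβ = 21.1660
L = (r1+r2)·wrap + 2·C·cosβ = 9·3.9457 + 2·21.1660 = 77.8432

L=77.843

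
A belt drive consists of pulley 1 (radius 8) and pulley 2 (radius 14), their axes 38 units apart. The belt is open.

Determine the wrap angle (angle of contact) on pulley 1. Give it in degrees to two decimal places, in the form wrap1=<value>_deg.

open belt: β = asin((r2−r1)/C) = asin(6/38) = 9.0847°
wrap1 = π − 2β = 161.8306°
wrap2 = π + 2β = 198.1694°

wrap1=161.83_deg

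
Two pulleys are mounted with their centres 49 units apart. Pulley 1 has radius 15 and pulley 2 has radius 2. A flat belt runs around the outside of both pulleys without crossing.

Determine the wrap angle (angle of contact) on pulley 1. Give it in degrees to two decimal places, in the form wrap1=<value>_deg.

open belt: β = asin((r2−r1)/C) = asin(-13/49) = -15.3851°
wrap1 = π − 2β = 210.7703°
wrap2 = π + 2β = 149.2297°

wrap1=210.77_deg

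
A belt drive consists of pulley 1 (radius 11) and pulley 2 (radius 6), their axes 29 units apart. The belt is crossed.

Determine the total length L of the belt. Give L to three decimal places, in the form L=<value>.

L=121.693

crossed belt: β = asin((r1+r2)/C) = asin(17/29) = 35.8883°
wrap1 = wrap2 = π + 2β = 251.7766°
tangent length = C·cosβ = 23.4947
L = (r1+r2)·wrap + 2·C·cosβ = 17·4.3943 + 2·23.4947 = 121.6930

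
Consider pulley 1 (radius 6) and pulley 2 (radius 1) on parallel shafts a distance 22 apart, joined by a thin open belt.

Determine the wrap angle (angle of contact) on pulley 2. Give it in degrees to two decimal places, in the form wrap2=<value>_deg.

wrap2=153.73_deg

open belt: β = asin((r2−r1)/C) = asin(-5/22) = -13.1366°
wrap1 = π − 2β = 206.2731°
wrap2 = π + 2β = 153.7269°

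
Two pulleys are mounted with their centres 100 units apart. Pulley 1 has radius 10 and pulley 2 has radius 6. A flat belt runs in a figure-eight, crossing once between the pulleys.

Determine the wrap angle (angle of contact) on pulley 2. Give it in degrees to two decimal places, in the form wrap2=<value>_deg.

crossed belt: β = asin((r1+r2)/C) = asin(16/100) = 9.2069°
wrap1 = wrap2 = π + 2β = 198.4138°

wrap2=198.41_deg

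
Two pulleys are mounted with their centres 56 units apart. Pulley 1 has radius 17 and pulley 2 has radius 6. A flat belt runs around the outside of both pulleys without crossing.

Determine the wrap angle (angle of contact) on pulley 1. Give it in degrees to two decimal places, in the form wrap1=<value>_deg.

wrap1=202.66_deg

open belt: β = asin((r2−r1)/C) = asin(-11/56) = -11.3282°
wrap1 = π − 2β = 202.6564°
wrap2 = π + 2β = 157.3436°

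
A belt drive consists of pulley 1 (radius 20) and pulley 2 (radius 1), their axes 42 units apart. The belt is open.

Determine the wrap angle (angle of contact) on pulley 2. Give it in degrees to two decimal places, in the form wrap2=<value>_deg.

wrap2=126.21_deg

open belt: β = asin((r2−r1)/C) = asin(-19/42) = -26.8965°
wrap1 = π − 2β = 233.7931°
wrap2 = π + 2β = 126.2069°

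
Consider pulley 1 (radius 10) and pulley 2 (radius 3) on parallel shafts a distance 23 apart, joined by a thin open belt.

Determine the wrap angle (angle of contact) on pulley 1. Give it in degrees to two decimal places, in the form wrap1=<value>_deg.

wrap1=215.44_deg

open belt: β = asin((r2−r1)/C) = asin(-7/23) = -17.7189°
wrap1 = π − 2β = 215.4379°
wrap2 = π + 2β = 144.5621°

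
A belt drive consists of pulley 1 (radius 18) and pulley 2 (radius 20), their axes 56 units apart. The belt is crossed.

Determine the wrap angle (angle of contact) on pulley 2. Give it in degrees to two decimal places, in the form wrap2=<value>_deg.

crossed belt: β = asin((r1+r2)/C) = asin(38/56) = 42.7321°
wrap1 = wrap2 = π + 2β = 265.4642°

wrap2=265.46_deg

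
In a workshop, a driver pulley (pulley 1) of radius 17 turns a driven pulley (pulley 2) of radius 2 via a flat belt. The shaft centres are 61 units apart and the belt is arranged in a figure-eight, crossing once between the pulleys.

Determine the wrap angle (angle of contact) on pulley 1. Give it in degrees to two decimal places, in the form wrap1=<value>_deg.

crossed belt: β = asin((r1+r2)/C) = asin(19/61) = 18.1482°
wrap1 = wrap2 = π + 2β = 216.2963°

wrap1=216.30_deg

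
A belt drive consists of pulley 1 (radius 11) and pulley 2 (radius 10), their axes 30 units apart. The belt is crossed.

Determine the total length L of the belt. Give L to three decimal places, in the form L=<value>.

L=141.389

crossed belt: β = asin((r1+r2)/C) = asin(21/30) = 44.4270°
wrap1 = wrap2 = π + 2β = 268.8540°
tangent length = C·cosβ = 21.4243
L = (r1+r2)·wrap + 2·C·cosβ = 21·4.6924 + 2·21.4243 = 141.3887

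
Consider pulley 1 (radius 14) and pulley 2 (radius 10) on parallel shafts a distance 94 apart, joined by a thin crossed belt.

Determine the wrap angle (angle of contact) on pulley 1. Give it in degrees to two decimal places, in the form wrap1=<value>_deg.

wrap1=209.58_deg

crossed belt: β = asin((r1+r2)/C) = asin(24/94) = 14.7925°
wrap1 = wrap2 = π + 2β = 209.5850°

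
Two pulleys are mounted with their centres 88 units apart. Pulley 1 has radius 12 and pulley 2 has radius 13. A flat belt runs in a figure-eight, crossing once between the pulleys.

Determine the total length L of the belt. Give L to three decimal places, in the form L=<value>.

L=261.691

crossed belt: β = asin((r1+r2)/C) = asin(25/88) = 16.5045°
wrap1 = wrap2 = π + 2β = 213.0090°
tangent length = C·cosβ = 84.3742
L = (r1+r2)·wrap + 2·C·cosβ = 25·3.7177 + 2·84.3742 = 261.6911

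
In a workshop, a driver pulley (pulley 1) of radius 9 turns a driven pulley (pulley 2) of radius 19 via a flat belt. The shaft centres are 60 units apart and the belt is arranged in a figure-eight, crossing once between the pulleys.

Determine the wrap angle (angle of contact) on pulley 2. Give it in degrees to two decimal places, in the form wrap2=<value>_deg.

crossed belt: β = asin((r1+r2)/C) = asin(28/60) = 27.8181°
wrap1 = wrap2 = π + 2β = 235.6363°

wrap2=235.64_deg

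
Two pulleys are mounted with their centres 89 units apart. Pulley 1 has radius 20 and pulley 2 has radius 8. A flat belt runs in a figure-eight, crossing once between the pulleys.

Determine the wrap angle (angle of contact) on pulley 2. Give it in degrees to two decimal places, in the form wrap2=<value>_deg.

crossed belt: β = asin((r1+r2)/C) = asin(28/89) = 18.3371°
wrap1 = wrap2 = π + 2β = 216.6741°

wrap2=216.67_deg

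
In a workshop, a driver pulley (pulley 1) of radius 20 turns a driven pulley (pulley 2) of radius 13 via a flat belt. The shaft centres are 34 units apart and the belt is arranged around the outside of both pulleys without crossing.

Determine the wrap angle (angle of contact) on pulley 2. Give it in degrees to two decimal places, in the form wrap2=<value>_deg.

wrap2=156.24_deg

open belt: β = asin((r2−r1)/C) = asin(-7/34) = -11.8812°
wrap1 = π − 2β = 203.7623°
wrap2 = π + 2β = 156.2377°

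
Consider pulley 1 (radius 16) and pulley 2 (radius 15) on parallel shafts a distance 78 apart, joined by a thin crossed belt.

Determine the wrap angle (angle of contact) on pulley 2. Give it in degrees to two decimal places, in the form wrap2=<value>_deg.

crossed belt: β = asin((r1+r2)/C) = asin(31/78) = 23.4180°
wrap1 = wrap2 = π + 2β = 226.8360°

wrap2=226.84_deg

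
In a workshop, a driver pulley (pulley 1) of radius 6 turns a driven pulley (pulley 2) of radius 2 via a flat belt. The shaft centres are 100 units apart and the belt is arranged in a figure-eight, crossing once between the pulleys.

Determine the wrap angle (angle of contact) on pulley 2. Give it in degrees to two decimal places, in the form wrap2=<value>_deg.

crossed belt: β = asin((r1+r2)/C) = asin(8/100) = 4.5886°
wrap1 = wrap2 = π + 2β = 189.1771°

wrap2=189.18_deg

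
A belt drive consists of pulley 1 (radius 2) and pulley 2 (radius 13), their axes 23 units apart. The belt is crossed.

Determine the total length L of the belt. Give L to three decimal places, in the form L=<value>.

L=103.309

crossed belt: β = asin((r1+r2)/C) = asin(15/23) = 40.7057°
wrap1 = wrap2 = π + 2β = 261.4114°
tangent length = C·cosβ = 17.4356
L = (r1+r2)·wrap + 2·C·cosβ = 15·4.5625 + 2·17.4356 = 103.3085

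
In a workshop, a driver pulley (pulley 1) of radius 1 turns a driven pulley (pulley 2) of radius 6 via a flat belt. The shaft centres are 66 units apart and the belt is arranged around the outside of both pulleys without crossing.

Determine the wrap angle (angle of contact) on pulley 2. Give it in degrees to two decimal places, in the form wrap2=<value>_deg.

wrap2=188.69_deg

open belt: β = asin((r2−r1)/C) = asin(5/66) = 4.3448°
wrap1 = π − 2β = 171.3105°
wrap2 = π + 2β = 188.6895°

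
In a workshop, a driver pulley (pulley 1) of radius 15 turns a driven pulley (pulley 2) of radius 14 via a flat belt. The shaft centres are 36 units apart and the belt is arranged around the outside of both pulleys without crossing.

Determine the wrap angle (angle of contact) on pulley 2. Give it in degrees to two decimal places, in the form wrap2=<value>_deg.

wrap2=176.82_deg

open belt: β = asin((r2−r1)/C) = asin(-1/36) = -1.5918°
wrap1 = π − 2β = 183.1835°
wrap2 = π + 2β = 176.8165°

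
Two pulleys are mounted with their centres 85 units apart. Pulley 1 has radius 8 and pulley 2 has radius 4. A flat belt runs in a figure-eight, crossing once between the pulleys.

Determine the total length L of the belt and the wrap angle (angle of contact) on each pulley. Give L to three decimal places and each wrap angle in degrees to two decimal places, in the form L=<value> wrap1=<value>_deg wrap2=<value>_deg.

crossed belt: β = asin((r1+r2)/C) = asin(12/85) = 8.1159°
wrap1 = wrap2 = π + 2β = 196.2319°
tangent length = C·cosβ = 84.1487
L = (r1+r2)·wrap + 2·C·cosβ = 12·3.4249 + 2·84.1487 = 209.3961

L=209.396 wrap1=196.23_deg wrap2=196.23_deg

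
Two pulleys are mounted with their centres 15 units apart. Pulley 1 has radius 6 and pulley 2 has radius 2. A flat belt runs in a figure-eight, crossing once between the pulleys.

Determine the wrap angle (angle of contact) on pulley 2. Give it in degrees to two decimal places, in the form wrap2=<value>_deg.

crossed belt: β = asin((r1+r2)/C) = asin(8/15) = 32.2310°
wrap1 = wrap2 = π + 2β = 244.4619°

wrap2=244.46_deg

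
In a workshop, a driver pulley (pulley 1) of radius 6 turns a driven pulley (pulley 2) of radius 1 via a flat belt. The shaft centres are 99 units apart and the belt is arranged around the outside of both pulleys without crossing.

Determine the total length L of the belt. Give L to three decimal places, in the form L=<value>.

L=220.244

open belt: β = asin((r2−r1)/C) = asin(-5/99) = -2.8950°
wrap1 = π − 2β = 185.7899°
wrap2 = π + 2β = 174.2101°
tangent length = C·cosβ = 98.8737
L = r1·wrap1 + r2·wrap2 + 2·C·cosβ = 6·3.2426 + 1·3.0405 + 2·98.8737 = 220.2437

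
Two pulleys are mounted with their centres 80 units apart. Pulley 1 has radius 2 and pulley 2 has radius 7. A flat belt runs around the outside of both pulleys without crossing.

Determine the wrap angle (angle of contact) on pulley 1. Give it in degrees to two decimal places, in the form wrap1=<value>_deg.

open belt: β = asin((r2−r1)/C) = asin(5/80) = 3.5833°
wrap1 = π − 2β = 172.8334°
wrap2 = π + 2β = 187.1666°

wrap1=172.83_deg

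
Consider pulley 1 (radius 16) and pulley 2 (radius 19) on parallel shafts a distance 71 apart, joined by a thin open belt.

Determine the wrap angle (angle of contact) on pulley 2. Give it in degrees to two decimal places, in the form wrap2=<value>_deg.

wrap2=184.84_deg

open belt: β = asin((r2−r1)/C) = asin(3/71) = 2.4217°
wrap1 = π − 2β = 175.1567°
wrap2 = π + 2β = 184.8433°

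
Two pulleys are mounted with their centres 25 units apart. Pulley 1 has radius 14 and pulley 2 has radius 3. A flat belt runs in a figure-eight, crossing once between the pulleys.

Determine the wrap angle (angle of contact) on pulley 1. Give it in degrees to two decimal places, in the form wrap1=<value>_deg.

crossed belt: β = asin((r1+r2)/C) = asin(17/25) = 42.8436°
wrap1 = wrap2 = π + 2β = 265.6873°

wrap1=265.69_deg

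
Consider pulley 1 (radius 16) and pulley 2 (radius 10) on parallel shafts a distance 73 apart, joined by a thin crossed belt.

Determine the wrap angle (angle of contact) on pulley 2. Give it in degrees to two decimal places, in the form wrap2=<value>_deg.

crossed belt: β = asin((r1+r2)/C) = asin(26/73) = 20.8648°
wrap1 = wrap2 = π + 2β = 221.7296°

wrap2=221.73_deg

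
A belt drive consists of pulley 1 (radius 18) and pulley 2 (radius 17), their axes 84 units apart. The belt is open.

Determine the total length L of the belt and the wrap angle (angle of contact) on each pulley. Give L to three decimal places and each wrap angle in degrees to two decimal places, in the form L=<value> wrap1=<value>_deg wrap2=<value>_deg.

open belt: β = asin((r2−r1)/C) = asin(-1/84) = -0.6821°
wrap1 = π − 2β = 181.3642°
wrap2 = π + 2β = 178.6358°
tangent length = C·cosβ = 83.9940
L = r1·wrap1 + r2·wrap2 + 2·C·cosβ = 18·3.1654 + 17·3.1178 + 2·83.9940 = 277.9676

L=277.968 wrap1=181.36_deg wrap2=178.64_deg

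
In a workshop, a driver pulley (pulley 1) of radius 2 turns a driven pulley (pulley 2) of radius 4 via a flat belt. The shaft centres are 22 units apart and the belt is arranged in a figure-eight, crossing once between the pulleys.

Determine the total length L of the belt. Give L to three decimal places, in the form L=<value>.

L=64.496

crossed belt: β = asin((r1+r2)/C) = asin(6/22) = 15.8266°
wrap1 = wrap2 = π + 2β = 211.6532°
tangent length = C·cosβ = 21.1660
L = (r1+r2)·wrap + 2·C·cosβ = 6·3.6940 + 2·21.1660 = 64.4963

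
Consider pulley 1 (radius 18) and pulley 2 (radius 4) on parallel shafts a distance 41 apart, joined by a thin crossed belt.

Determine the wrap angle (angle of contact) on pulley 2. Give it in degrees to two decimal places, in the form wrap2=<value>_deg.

wrap2=244.90_deg

crossed belt: β = asin((r1+r2)/C) = asin(22/41) = 32.4515°
wrap1 = wrap2 = π + 2β = 244.9030°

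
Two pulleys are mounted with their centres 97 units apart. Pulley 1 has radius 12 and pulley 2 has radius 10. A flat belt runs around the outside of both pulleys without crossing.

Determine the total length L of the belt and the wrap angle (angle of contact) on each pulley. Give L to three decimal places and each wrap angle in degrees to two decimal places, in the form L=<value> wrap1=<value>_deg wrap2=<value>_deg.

open belt: β = asin((r2−r1)/C) = asin(-2/97) = -1.1814°
wrap1 = π − 2β = 182.3629°
wrap2 = π + 2β = 177.6371°
tangent length = C·cosβ = 96.9794
L = r1·wrap1 + r2·wrap2 + 2·C·cosβ = 12·3.1828 + 10·3.1004 + 2·96.9794 = 263.1563

L=263.156 wrap1=182.36_deg wrap2=177.64_deg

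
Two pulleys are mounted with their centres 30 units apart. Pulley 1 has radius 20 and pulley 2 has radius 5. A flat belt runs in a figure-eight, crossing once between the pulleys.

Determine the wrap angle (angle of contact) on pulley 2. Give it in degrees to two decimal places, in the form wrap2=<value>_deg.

wrap2=292.89_deg

crossed belt: β = asin((r1+r2)/C) = asin(25/30) = 56.4427°
wrap1 = wrap2 = π + 2β = 292.8854°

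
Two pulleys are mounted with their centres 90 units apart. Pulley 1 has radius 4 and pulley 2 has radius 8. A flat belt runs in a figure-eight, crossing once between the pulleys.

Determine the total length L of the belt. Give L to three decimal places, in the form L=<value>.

crossed belt: β = asin((r1+r2)/C) = asin(12/90) = 7.6623°
wrap1 = wrap2 = π + 2β = 195.3245°
tangent length = C·cosβ = 89.1964
L = (r1+r2)·wrap + 2·C·cosβ = 12·3.4091 + 2·89.1964 = 219.3015

L=219.301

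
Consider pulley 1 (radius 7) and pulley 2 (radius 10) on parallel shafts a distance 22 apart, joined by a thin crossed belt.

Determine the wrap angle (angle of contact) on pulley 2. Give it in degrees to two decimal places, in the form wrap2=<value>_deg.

wrap2=281.20_deg

crossed belt: β = asin((r1+r2)/C) = asin(17/22) = 50.5994°
wrap1 = wrap2 = π + 2β = 281.1989°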